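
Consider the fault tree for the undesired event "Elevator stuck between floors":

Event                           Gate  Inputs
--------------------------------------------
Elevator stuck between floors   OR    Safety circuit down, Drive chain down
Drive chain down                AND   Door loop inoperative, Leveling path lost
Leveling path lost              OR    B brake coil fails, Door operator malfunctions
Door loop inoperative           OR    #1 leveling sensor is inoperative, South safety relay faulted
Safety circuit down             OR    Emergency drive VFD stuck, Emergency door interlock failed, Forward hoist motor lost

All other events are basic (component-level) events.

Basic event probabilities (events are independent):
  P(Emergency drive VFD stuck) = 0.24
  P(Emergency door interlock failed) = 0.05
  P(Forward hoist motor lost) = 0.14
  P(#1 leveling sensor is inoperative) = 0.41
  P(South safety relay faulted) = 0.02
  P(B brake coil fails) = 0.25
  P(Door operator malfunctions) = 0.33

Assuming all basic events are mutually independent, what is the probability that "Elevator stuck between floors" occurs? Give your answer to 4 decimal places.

P(Safety circuit down) [OR] = 1 − (1−0.24) × (1−0.05) × (1−0.14) = 0.379080
P(Door loop inoperative) [OR] = 1 − (1−0.41) × (1−0.02) = 0.421800
P(Leveling path lost) [OR] = 1 − (1−0.25) × (1−0.33) = 0.497500
P(Drive chain down) [AND] = 0.421800 × 0.497500 = 0.209846
P(Elevator stuck between floors) [OR] = 1 − (1−0.379080) × (1−0.209846) = 0.509378
Rounded to 4 decimal places: P(Elevator stuck between floors) ≈ 0.5094.

0.5094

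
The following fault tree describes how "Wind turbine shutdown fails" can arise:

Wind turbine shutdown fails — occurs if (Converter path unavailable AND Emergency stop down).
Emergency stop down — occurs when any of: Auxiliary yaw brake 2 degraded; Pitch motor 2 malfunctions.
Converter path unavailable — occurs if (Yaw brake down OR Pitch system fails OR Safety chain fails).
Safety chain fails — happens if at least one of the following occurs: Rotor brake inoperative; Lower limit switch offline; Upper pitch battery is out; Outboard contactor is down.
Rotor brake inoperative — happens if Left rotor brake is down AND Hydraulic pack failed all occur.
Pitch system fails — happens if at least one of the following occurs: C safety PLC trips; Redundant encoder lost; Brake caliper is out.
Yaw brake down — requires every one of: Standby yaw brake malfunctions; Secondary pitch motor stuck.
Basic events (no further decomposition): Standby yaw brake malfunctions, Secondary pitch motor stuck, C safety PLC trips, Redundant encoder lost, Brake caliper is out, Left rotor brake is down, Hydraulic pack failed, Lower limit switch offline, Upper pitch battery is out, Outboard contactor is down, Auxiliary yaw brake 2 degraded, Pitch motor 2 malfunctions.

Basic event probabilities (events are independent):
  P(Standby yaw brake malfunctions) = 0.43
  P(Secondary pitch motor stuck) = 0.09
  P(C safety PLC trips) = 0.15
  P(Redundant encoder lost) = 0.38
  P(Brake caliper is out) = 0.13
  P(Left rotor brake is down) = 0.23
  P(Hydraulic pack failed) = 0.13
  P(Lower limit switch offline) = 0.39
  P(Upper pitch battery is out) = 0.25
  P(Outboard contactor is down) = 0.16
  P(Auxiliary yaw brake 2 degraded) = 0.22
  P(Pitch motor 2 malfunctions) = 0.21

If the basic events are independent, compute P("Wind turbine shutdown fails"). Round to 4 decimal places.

P(Yaw brake down) [AND] = 0.43 × 0.09 = 0.038700
P(Pitch system fails) [OR] = 1 − (1−0.15) × (1−0.38) × (1−0.13) = 0.541510
P(Rotor brake inoperative) [AND] = 0.23 × 0.13 = 0.029900
P(Safety chain fails) [OR] = 1 − (1−0.029900) × (1−0.39) × (1−0.25) × (1−0.16) = 0.627191
P(Converter path unavailable) [OR] = 1 − (1−0.038700) × (1−0.541510) × (1−0.627191) = 0.835686
P(Emergency stop down) [OR] = 1 − (1−0.22) × (1−0.21) = 0.383800
P(Wind turbine shutdown fails) [AND] = 0.835686 × 0.383800 = 0.320736
Rounded to 4 decimal places: P(Wind turbine shutdown fails) ≈ 0.3207.

0.3207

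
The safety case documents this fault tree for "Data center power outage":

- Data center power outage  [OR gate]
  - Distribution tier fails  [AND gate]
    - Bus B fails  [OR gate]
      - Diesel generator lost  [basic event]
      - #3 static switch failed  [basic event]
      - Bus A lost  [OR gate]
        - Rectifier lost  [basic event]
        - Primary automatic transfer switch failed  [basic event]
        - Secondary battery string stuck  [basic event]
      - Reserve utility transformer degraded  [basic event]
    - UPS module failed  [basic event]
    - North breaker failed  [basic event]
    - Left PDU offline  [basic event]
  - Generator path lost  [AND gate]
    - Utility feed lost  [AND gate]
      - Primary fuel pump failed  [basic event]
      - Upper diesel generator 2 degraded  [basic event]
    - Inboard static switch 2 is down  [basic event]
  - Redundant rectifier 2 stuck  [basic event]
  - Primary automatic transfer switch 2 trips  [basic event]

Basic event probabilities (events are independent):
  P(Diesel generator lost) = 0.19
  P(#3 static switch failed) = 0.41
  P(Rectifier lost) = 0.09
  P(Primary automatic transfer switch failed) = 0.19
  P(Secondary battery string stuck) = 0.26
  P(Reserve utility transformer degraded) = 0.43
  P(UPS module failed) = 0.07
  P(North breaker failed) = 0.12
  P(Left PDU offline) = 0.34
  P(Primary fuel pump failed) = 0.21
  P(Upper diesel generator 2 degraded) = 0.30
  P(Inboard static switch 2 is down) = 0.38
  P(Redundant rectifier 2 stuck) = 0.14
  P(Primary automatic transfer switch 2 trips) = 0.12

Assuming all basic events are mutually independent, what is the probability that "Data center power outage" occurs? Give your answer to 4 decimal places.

0.2631

P(Bus A lost) [OR] = 1 − (1−0.09) × (1−0.19) × (1−0.26) = 0.454546
P(Bus B fails) [OR] = 1 − (1−0.19) × (1−0.41) × (1−0.454546) × (1−0.43) = 0.851417
P(Distribution tier fails) [AND] = 0.851417 × 0.07 × 0.12 × 0.34 = 0.002432
P(Utility feed lost) [AND] = 0.21 × 0.30 = 0.063000
P(Generator path lost) [AND] = 0.063000 × 0.38 = 0.023940
P(Data center power outage) [OR] = 1 − (1−0.002432) × (1−0.023940) × (1−0.14) × (1−0.12) = 0.263114
Rounded to 4 decimal places: P(Data center power outage) ≈ 0.2631.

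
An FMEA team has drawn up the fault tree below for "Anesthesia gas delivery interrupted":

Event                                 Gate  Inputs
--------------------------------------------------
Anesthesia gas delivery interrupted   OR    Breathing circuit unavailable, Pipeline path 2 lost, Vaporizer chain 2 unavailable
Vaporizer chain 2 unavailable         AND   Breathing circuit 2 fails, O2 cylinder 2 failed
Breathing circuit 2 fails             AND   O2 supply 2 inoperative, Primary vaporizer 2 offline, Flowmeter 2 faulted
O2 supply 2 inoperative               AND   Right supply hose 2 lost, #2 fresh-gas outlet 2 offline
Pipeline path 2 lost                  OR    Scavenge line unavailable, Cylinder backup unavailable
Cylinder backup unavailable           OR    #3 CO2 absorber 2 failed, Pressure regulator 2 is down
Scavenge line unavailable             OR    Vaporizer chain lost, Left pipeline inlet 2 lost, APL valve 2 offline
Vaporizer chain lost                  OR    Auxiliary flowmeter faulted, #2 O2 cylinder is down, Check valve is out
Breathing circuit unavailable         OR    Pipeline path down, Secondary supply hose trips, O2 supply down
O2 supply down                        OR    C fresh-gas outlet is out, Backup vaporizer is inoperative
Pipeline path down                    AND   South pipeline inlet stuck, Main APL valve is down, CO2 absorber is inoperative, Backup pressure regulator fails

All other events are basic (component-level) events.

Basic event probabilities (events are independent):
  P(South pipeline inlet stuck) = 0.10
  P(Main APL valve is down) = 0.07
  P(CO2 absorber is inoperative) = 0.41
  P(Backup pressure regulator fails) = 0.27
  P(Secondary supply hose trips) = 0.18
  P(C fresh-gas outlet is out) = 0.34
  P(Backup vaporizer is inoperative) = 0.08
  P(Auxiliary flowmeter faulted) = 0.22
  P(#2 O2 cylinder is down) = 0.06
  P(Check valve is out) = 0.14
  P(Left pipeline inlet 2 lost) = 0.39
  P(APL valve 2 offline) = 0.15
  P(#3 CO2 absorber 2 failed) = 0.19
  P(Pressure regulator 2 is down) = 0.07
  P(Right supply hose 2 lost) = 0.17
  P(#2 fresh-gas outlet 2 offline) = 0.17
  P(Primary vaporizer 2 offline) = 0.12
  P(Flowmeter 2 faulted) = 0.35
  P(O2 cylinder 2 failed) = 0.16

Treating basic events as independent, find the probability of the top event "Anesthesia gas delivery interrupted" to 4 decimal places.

P(Pipeline path down) [AND] = 0.10 × 0.07 × 0.41 × 0.27 = 0.000775
P(O2 supply down) [OR] = 1 − (1−0.34) × (1−0.08) = 0.392800
P(Breathing circuit unavailable) [OR] = 1 − (1−0.000775) × (1−0.18) × (1−0.392800) = 0.502482
P(Vaporizer chain lost) [OR] = 1 − (1−0.22) × (1−0.06) × (1−0.14) = 0.369448
P(Scavenge line unavailable) [OR] = 1 − (1−0.369448) × (1−0.39) × (1−0.15) = 0.673059
P(Cylinder backup unavailable) [OR] = 1 − (1−0.19) × (1−0.07) = 0.246700
P(Pipeline path 2 lost) [OR] = 1 − (1−0.673059) × (1−0.246700) = 0.753715
P(O2 supply 2 inoperative) [AND] = 0.17 × 0.17 = 0.028900
P(Breathing circuit 2 fails) [AND] = 0.028900 × 0.12 × 0.35 = 0.001214
P(Vaporizer chain 2 unavailable) [AND] = 0.001214 × 0.16 = 0.000194
P(Anesthesia gas delivery interrupted) [OR] = 1 − (1−0.502482) × (1−0.753715) × (1−0.000194) = 0.877493
Rounded to 4 decimal places: P(Anesthesia gas delivery interrupted) ≈ 0.8775.

0.8775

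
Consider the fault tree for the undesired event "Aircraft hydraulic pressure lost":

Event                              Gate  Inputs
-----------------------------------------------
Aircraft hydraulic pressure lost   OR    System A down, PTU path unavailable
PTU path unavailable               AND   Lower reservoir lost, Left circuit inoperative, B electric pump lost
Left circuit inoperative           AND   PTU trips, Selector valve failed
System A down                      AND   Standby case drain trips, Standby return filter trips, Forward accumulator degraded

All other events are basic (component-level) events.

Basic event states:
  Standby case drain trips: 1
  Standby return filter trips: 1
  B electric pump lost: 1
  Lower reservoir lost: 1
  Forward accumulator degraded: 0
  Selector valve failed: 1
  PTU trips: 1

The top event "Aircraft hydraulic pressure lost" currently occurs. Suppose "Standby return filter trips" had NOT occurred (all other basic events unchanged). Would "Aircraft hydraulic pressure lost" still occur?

Yes

Counterfactual: set "Standby return filter trips" to not occurred.
System A down [AND]: Standby case drain trips=occurs, Standby return filter trips=not, Forward accumulator degraded=not → not all inputs occur → does not occur.
Left circuit inoperative [AND]: PTU trips=occurs, Selector valve failed=occurs → all inputs occur → occurs.
PTU path unavailable [AND]: Lower reservoir lost=occurs, Left circuit inoperative=occurs, B electric pump lost=occurs → all inputs occur → occurs.
Aircraft hydraulic pressure lost [OR]: System A down=not, PTU path unavailable=occurs → at least one input occurs → occurs.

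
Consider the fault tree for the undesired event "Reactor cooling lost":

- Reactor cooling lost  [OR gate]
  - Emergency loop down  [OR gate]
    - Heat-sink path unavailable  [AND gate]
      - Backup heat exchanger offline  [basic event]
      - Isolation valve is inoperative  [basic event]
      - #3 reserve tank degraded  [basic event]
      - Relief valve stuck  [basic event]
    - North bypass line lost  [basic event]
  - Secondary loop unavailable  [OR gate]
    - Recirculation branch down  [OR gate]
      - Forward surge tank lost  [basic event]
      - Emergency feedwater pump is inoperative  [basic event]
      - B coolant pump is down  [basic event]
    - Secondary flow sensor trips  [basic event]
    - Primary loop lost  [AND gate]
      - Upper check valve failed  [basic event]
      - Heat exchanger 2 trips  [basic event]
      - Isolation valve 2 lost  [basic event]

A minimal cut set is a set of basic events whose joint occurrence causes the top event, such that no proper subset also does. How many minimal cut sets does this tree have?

Heat-sink path unavailable [AND]: one cut set from each child combined → 1 × 1 × 1 × 1 = 1 cut set(s).
Emergency loop down [OR]: union of children's cut sets → 2 cut set(s).
Recirculation branch down [OR]: union of children's cut sets → 3 cut set(s).
Primary loop lost [AND]: one cut set from each child combined → 1 × 1 × 1 = 1 cut set(s).
Secondary loop unavailable [OR]: union of children's cut sets → 5 cut set(s).
Reactor cooling lost [OR]: union of children's cut sets → 7 cut set(s).
Minimal cut sets: {#3 reserve tank degraded, Backup heat exchanger offline, Isolation valve is inoperative, Relief valve stuck}; {North bypass line lost}; {Forward surge tank lost}; {Emergency feedwater pump is inoperative}; {B coolant pump is down}; {Secondary flow sensor trips}; {Heat exchanger 2 trips, Isolation valve 2 lost, Upper check valve failed}.

7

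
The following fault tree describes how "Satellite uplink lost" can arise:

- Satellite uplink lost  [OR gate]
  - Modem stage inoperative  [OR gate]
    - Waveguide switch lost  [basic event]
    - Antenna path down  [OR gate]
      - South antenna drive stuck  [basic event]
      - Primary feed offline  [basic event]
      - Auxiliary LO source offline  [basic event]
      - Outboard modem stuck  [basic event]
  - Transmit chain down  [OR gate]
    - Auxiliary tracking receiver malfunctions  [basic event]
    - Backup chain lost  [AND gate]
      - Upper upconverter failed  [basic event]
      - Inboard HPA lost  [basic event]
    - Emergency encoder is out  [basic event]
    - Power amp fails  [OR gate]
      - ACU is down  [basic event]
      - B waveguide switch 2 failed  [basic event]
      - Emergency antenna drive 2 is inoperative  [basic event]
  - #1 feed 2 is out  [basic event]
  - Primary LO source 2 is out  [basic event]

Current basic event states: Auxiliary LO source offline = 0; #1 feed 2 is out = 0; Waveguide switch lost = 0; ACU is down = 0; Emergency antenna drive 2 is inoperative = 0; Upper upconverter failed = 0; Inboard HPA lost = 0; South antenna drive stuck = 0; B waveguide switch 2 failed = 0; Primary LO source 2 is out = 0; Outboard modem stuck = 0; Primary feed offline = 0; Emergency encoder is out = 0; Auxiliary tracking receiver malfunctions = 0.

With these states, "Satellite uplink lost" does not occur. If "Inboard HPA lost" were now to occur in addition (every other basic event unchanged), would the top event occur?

Counterfactual: set "Inboard HPA lost" to occurred.
Antenna path down [OR]: South antenna drive stuck=not, Primary feed offline=not, Auxiliary LO source offline=not, Outboard modem stuck=not → no input occurs → does not occur.
Modem stage inoperative [OR]: Waveguide switch lost=not, Antenna path down=not → no input occurs → does not occur.
Backup chain lost [AND]: Upper upconverter failed=not, Inboard HPA lost=occurs → not all inputs occur → does not occur.
Power amp fails [OR]: ACU is down=not, B waveguide switch 2 failed=not, Emergency antenna drive 2 is inoperative=not → no input occurs → does not occur.
Transmit chain down [OR]: Auxiliary tracking receiver malfunctions=not, Backup chain lost=not, Emergency encoder is out=not, Power amp fails=not → no input occurs → does not occur.
Satellite uplink lost [OR]: Modem stage inoperative=not, Transmit chain down=not, #1 feed 2 is out=not, Primary LO source 2 is out=not → no input occurs → does not occur.

No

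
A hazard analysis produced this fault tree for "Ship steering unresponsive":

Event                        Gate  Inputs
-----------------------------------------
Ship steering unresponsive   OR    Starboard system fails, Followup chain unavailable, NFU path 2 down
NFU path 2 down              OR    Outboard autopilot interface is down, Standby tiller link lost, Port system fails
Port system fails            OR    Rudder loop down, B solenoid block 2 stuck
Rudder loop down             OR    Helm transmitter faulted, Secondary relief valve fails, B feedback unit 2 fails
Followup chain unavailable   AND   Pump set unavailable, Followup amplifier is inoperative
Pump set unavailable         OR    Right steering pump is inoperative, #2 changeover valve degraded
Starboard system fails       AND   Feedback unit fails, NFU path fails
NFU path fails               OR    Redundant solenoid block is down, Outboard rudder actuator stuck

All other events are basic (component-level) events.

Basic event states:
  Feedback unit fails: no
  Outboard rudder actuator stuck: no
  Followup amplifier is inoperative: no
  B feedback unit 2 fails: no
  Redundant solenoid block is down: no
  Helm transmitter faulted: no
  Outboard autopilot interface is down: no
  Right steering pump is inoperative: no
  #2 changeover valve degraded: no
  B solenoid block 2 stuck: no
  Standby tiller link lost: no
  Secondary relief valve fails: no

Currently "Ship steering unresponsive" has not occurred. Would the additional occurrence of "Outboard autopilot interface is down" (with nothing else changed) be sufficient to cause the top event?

Counterfactual: set "Outboard autopilot interface is down" to occurred.
NFU path fails [OR]: Redundant solenoid block is down=not, Outboard rudder actuator stuck=not → no input occurs → does not occur.
Starboard system fails [AND]: Feedback unit fails=not, NFU path fails=not → not all inputs occur → does not occur.
Pump set unavailable [OR]: Right steering pump is inoperative=not, #2 changeover valve degraded=not → no input occurs → does not occur.
Followup chain unavailable [AND]: Pump set unavailable=not, Followup amplifier is inoperative=not → not all inputs occur → does not occur.
Rudder loop down [OR]: Helm transmitter faulted=not, Secondary relief valve fails=not, B feedback unit 2 fails=not → no input occurs → does not occur.
Port system fails [OR]: Rudder loop down=not, B solenoid block 2 stuck=not → no input occurs → does not occur.
NFU path 2 down [OR]: Outboard autopilot interface is down=occurs, Standby tiller link lost=not, Port system fails=not → at least one input occurs → occurs.
Ship steering unresponsive [OR]: Starboard system fails=not, Followup chain unavailable=not, NFU path 2 down=occurs → at least one input occurs → occurs.

Yes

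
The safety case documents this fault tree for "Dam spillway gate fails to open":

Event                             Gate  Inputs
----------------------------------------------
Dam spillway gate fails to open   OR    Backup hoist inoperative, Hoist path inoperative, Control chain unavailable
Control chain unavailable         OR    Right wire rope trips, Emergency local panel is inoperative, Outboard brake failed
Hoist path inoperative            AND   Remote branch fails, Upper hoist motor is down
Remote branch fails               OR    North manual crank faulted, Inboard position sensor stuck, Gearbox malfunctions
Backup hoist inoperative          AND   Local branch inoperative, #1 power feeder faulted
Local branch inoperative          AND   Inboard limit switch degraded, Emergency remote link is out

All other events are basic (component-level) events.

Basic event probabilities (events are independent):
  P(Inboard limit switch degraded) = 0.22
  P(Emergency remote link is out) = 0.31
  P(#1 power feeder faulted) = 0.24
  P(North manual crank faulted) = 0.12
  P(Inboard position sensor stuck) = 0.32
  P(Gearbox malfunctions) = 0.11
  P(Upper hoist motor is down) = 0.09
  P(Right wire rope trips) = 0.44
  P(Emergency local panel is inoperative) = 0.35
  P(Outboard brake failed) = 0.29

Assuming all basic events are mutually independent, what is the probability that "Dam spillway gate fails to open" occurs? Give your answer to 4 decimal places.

P(Local branch inoperative) [AND] = 0.22 × 0.31 = 0.068200
P(Backup hoist inoperative) [AND] = 0.068200 × 0.24 = 0.016368
P(Remote branch fails) [OR] = 1 − (1−0.12) × (1−0.32) × (1−0.11) = 0.467424
P(Hoist path inoperative) [AND] = 0.467424 × 0.09 = 0.042068
P(Control chain unavailable) [OR] = 1 − (1−0.44) × (1−0.35) × (1−0.29) = 0.741560
P(Dam spillway gate fails to open) [OR] = 1 − (1−0.016368) × (1−0.042068) × (1−0.741560) = 0.756484
Rounded to 4 decimal places: P(Dam spillway gate fails to open) ≈ 0.7565.

0.7565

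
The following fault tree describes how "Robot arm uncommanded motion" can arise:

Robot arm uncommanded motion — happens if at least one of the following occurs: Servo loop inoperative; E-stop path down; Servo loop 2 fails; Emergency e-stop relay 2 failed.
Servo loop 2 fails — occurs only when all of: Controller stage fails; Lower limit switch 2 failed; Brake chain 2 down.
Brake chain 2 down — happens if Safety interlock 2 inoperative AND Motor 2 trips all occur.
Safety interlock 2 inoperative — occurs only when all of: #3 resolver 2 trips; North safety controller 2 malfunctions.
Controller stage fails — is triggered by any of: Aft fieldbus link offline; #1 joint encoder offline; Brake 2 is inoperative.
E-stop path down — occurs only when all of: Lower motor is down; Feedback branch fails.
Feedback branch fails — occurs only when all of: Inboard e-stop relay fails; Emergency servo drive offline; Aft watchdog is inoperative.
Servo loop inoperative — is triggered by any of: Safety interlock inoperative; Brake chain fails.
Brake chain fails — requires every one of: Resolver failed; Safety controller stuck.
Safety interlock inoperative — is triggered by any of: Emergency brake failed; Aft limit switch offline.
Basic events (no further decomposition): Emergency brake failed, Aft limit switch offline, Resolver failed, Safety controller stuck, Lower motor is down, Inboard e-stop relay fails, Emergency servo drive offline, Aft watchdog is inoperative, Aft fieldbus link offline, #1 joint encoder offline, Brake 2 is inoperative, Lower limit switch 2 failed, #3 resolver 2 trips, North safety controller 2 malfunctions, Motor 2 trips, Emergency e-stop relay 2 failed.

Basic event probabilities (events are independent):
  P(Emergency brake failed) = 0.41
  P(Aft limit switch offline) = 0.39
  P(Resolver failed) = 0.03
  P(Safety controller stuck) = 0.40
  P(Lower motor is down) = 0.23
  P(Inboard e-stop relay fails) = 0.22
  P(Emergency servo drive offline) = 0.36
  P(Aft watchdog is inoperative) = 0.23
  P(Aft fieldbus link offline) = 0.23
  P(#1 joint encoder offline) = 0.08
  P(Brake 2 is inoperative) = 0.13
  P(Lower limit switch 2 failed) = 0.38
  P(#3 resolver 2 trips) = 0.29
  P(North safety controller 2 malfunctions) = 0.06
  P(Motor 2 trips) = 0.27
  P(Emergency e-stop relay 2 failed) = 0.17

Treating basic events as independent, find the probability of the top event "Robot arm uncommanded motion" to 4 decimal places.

0.7063

P(Safety interlock inoperative) [OR] = 1 − (1−0.41) × (1−0.39) = 0.640100
P(Brake chain fails) [AND] = 0.03 × 0.40 = 0.012000
P(Servo loop inoperative) [OR] = 1 − (1−0.640100) × (1−0.012000) = 0.644419
P(Feedback branch fails) [AND] = 0.22 × 0.36 × 0.23 = 0.018216
P(E-stop path down) [AND] = 0.23 × 0.018216 = 0.004190
P(Controller stage fails) [OR] = 1 − (1−0.23) × (1−0.08) × (1−0.13) = 0.383692
P(Safety interlock 2 inoperative) [AND] = 0.29 × 0.06 = 0.017400
P(Brake chain 2 down) [AND] = 0.017400 × 0.27 = 0.004698
P(Servo loop 2 fails) [AND] = 0.383692 × 0.38 × 0.004698 = 0.000685
P(Robot arm uncommanded motion) [OR] = 1 − (1−0.644419) × (1−0.004190) × (1−0.000685) × (1−0.17) = 0.706306
Rounded to 4 decimal places: P(Robot arm uncommanded motion) ≈ 0.7063.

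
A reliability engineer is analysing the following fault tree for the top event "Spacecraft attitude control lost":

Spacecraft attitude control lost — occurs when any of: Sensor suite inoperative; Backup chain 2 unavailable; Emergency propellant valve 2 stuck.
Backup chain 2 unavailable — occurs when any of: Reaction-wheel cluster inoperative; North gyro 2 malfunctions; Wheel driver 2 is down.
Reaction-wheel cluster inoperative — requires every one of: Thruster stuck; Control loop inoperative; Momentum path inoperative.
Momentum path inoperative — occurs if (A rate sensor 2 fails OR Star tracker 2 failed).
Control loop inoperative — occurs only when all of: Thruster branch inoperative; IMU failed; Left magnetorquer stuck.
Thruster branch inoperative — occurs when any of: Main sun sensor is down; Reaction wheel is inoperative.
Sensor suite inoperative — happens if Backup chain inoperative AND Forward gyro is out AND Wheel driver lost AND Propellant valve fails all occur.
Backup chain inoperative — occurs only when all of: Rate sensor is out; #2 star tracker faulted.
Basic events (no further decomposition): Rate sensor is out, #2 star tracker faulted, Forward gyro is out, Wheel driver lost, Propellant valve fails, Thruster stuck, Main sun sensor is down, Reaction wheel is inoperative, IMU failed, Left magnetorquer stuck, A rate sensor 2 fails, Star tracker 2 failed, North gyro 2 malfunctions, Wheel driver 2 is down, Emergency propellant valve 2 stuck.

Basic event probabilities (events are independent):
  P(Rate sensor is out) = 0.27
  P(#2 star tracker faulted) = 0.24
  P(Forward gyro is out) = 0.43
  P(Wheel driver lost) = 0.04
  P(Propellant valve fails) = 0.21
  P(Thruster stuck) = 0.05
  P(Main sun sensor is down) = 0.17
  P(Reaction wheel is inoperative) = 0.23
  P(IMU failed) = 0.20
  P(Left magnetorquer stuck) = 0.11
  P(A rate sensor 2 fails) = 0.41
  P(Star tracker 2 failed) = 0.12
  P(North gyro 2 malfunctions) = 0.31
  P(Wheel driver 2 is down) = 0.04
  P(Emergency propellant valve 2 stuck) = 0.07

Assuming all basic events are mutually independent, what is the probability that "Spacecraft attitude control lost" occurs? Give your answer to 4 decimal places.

0.3842

P(Backup chain inoperative) [AND] = 0.27 × 0.24 = 0.064800
P(Sensor suite inoperative) [AND] = 0.064800 × 0.43 × 0.04 × 0.21 = 0.000234
P(Thruster branch inoperative) [OR] = 1 − (1−0.17) × (1−0.23) = 0.360900
P(Control loop inoperative) [AND] = 0.360900 × 0.20 × 0.11 = 0.007940
P(Momentum path inoperative) [OR] = 1 − (1−0.41) × (1−0.12) = 0.480800
P(Reaction-wheel cluster inoperative) [AND] = 0.05 × 0.007940 × 0.480800 = 0.000191
P(Backup chain 2 unavailable) [OR] = 1 − (1−0.000191) × (1−0.31) × (1−0.04) = 0.337727
P(Spacecraft attitude control lost) [OR] = 1 − (1−0.000234) × (1−0.337727) × (1−0.07) = 0.384230
Rounded to 4 decimal places: P(Spacecraft attitude control lost) ≈ 0.3842.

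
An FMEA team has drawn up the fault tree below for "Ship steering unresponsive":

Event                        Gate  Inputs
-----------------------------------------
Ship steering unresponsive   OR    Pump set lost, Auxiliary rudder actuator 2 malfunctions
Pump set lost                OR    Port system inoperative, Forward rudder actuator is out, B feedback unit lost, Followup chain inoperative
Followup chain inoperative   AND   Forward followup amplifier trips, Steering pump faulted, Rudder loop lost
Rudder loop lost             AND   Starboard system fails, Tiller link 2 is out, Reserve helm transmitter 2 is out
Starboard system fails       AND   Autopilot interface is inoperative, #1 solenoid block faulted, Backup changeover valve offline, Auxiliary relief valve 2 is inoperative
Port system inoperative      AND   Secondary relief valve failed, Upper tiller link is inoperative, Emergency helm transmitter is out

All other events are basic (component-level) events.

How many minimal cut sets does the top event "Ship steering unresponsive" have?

Port system inoperative [AND]: one cut set from each child combined → 1 × 1 × 1 = 1 cut set(s).
Starboard system fails [AND]: one cut set from each child combined → 1 × 1 × 1 × 1 = 1 cut set(s).
Rudder loop lost [AND]: one cut set from each child combined → 1 × 1 × 1 = 1 cut set(s).
Followup chain inoperative [AND]: one cut set from each child combined → 1 × 1 × 1 = 1 cut set(s).
Pump set lost [OR]: union of children's cut sets → 4 cut set(s).
Ship steering unresponsive [OR]: union of children's cut sets → 5 cut set(s).
Minimal cut sets: {Emergency helm transmitter is out, Secondary relief valve failed, Upper tiller link is inoperative}; {Forward rudder actuator is out}; {B feedback unit lost}; {#1 solenoid block faulted, Autopilot interface is inoperative, Auxiliary relief valve 2 is inoperative, Backup changeover valve offline, Forward followup amplifier trips, Reserve helm transmitter 2 is out, Steering pump faulted, Tiller link 2 is out}; {Auxiliary rudder actuator 2 malfunctions}.

5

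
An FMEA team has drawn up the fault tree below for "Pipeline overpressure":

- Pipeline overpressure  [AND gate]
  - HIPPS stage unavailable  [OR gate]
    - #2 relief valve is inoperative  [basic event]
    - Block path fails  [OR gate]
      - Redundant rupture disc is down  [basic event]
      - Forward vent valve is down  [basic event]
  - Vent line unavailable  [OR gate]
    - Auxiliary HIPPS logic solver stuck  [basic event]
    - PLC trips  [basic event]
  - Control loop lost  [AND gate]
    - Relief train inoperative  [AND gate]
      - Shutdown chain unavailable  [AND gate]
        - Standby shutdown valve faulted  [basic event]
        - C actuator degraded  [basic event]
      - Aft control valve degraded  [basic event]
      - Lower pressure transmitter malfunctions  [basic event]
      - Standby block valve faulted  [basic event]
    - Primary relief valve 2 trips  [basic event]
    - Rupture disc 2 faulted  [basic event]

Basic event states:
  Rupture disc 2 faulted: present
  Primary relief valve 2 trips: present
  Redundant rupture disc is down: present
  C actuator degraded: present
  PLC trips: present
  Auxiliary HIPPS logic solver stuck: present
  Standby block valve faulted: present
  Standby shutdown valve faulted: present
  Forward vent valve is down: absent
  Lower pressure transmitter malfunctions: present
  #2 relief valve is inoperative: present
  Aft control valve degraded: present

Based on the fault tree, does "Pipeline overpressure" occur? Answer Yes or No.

Yes

Block path fails [OR]: Redundant rupture disc is down=occurs, Forward vent valve is down=not → at least one input occurs → occurs.
HIPPS stage unavailable [OR]: #2 relief valve is inoperative=occurs, Block path fails=occurs → at least one input occurs → occurs.
Vent line unavailable [OR]: Auxiliary HIPPS logic solver stuck=occurs, PLC trips=occurs → at least one input occurs → occurs.
Shutdown chain unavailable [AND]: Standby shutdown valve faulted=occurs, C actuator degraded=occurs → all inputs occur → occurs.
Relief train inoperative [AND]: Shutdown chain unavailable=occurs, Aft control valve degraded=occurs, Lower pressure transmitter malfunctions=occurs, Standby block valve faulted=occurs → all inputs occur → occurs.
Control loop lost [AND]: Relief train inoperative=occurs, Primary relief valve 2 trips=occurs, Rupture disc 2 faulted=occurs → all inputs occur → occurs.
Pipeline overpressure [AND]: HIPPS stage unavailable=occurs, Vent line unavailable=occurs, Control loop lost=occurs → all inputs occur → occurs.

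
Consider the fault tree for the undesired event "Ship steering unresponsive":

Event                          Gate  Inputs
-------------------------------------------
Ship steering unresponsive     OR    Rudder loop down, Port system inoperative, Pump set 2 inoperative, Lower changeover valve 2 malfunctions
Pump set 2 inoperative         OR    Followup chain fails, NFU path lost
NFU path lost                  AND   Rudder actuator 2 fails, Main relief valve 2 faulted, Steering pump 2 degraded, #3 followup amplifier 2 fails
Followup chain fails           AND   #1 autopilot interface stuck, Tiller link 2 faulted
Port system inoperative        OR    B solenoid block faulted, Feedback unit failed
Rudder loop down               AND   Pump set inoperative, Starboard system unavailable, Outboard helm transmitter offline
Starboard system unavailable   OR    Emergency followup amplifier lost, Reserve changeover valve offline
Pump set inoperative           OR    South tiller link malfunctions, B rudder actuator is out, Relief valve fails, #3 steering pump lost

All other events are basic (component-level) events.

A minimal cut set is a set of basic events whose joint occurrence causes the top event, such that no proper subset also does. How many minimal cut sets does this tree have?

13

Pump set inoperative [OR]: union of children's cut sets → 4 cut set(s).
Starboard system unavailable [OR]: union of children's cut sets → 2 cut set(s).
Rudder loop down [AND]: one cut set from each child combined → 4 × 2 × 1 = 8 cut set(s).
Port system inoperative [OR]: union of children's cut sets → 2 cut set(s).
Followup chain fails [AND]: one cut set from each child combined → 1 × 1 = 1 cut set(s).
NFU path lost [AND]: one cut set from each child combined → 1 × 1 × 1 × 1 = 1 cut set(s).
Pump set 2 inoperative [OR]: union of children's cut sets → 2 cut set(s).
Ship steering unresponsive [OR]: union of children's cut sets → 13 cut set(s).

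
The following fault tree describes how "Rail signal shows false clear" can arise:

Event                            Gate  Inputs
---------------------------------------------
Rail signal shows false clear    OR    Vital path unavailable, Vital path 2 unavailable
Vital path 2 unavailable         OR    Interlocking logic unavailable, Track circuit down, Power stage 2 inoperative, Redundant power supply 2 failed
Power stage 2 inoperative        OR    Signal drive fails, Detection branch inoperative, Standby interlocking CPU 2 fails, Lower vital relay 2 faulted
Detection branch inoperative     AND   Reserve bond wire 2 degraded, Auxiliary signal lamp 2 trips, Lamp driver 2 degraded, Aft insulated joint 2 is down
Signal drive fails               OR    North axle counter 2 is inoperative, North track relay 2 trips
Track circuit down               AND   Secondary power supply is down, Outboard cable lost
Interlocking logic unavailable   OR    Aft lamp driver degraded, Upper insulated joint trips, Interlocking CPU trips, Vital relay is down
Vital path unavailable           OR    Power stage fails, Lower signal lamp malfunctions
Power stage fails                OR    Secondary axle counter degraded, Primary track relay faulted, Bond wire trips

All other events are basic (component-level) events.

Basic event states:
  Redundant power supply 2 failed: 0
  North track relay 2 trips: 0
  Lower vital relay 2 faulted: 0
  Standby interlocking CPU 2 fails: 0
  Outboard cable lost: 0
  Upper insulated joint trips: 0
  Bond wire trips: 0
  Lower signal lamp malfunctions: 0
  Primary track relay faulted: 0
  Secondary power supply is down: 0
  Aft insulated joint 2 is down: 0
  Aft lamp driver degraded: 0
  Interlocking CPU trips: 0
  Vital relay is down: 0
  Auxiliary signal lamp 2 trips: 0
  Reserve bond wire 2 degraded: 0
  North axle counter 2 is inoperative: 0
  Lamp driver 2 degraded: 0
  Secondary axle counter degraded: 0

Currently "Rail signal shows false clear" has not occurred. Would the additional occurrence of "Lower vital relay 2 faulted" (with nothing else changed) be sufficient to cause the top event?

Yes

Counterfactual: set "Lower vital relay 2 faulted" to occurred.
Power stage fails [OR]: Secondary axle counter degraded=not, Primary track relay faulted=not, Bond wire trips=not → no input occurs → does not occur.
Vital path unavailable [OR]: Power stage fails=not, Lower signal lamp malfunctions=not → no input occurs → does not occur.
Interlocking logic unavailable [OR]: Aft lamp driver degraded=not, Upper insulated joint trips=not, Interlocking CPU trips=not, Vital relay is down=not → no input occurs → does not occur.
Track circuit down [AND]: Secondary power supply is down=not, Outboard cable lost=not → not all inputs occur → does not occur.
Signal drive fails [OR]: North axle counter 2 is inoperative=not, North track relay 2 trips=not → no input occurs → does not occur.
Detection branch inoperative [AND]: Reserve bond wire 2 degraded=not, Auxiliary signal lamp 2 trips=not, Lamp driver 2 degraded=not, Aft insulated joint 2 is down=not → not all inputs occur → does not occur.
Power stage 2 inoperative [OR]: Signal drive fails=not, Detection branch inoperative=not, Standby interlocking CPU 2 fails=not, Lower vital relay 2 faulted=occurs → at least one input occurs → occurs.
Vital path 2 unavailable [OR]: Interlocking logic unavailable=not, Track circuit down=not, Power stage 2 inoperative=occurs, Redundant power supply 2 failed=not → at least one input occurs → occurs.
Rail signal shows false clear [OR]: Vital path unavailable=not, Vital path 2 unavailable=occurs → at least one input occurs → occurs.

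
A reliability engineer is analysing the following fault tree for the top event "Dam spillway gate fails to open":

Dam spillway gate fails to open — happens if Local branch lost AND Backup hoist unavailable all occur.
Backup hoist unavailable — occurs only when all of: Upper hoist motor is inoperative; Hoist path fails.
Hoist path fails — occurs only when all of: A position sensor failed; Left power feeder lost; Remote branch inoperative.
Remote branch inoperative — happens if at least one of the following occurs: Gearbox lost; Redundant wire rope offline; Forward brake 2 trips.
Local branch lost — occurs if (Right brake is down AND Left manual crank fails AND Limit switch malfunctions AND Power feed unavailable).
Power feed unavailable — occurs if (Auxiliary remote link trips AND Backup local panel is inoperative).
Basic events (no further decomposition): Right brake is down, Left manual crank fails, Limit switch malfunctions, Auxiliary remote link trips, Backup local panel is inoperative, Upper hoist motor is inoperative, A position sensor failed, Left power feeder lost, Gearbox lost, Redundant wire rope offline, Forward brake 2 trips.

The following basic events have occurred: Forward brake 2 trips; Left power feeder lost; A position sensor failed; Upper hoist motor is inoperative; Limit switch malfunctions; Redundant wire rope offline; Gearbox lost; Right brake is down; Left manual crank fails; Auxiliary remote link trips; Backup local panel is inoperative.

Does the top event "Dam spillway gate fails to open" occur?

Power feed unavailable [AND]: Auxiliary remote link trips=occurs, Backup local panel is inoperative=occurs → all inputs occur → occurs.
Local branch lost [AND]: Right brake is down=occurs, Left manual crank fails=occurs, Limit switch malfunctions=occurs, Power feed unavailable=occurs → all inputs occur → occurs.
Remote branch inoperative [OR]: Gearbox lost=occurs, Redundant wire rope offline=occurs, Forward brake 2 trips=occurs → at least one input occurs → occurs.
Hoist path fails [AND]: A position sensor failed=occurs, Left power feeder lost=occurs, Remote branch inoperative=occurs → all inputs occur → occurs.
Backup hoist unavailable [AND]: Upper hoist motor is inoperative=occurs, Hoist path fails=occurs → all inputs occur → occurs.
Dam spillway gate fails to open [AND]: Local branch lost=occurs, Backup hoist unavailable=occurs → all inputs occur → occurs.

Yes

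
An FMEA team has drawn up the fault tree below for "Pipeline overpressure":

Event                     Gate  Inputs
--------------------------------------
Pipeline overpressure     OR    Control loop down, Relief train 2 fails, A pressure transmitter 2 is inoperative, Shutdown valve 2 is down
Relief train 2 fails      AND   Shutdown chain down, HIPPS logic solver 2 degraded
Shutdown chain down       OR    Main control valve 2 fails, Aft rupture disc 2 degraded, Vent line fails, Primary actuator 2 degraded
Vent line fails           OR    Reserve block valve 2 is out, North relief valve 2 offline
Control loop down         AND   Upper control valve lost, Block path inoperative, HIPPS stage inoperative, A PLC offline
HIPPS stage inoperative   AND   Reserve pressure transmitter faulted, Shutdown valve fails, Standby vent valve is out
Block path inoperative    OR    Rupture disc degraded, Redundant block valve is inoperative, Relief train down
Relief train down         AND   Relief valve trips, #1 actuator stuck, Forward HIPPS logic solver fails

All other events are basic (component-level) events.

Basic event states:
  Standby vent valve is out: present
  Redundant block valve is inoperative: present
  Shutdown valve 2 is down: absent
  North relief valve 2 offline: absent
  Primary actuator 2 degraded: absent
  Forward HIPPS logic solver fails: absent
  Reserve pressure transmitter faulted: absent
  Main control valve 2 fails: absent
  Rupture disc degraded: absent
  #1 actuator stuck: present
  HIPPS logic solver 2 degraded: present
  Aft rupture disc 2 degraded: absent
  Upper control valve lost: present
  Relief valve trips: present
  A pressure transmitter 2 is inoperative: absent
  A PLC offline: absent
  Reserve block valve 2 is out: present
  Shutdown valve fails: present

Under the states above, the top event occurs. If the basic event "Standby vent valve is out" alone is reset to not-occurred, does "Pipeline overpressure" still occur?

Yes

Counterfactual: set "Standby vent valve is out" to not occurred.
Relief train down [AND]: Relief valve trips=occurs, #1 actuator stuck=occurs, Forward HIPPS logic solver fails=not → not all inputs occur → does not occur.
Block path inoperative [OR]: Rupture disc degraded=not, Redundant block valve is inoperative=occurs, Relief train down=not → at least one input occurs → occurs.
HIPPS stage inoperative [AND]: Reserve pressure transmitter faulted=not, Shutdown valve fails=occurs, Standby vent valve is out=not → not all inputs occur → does not occur.
Control loop down [AND]: Upper control valve lost=occurs, Block path inoperative=occurs, HIPPS stage inoperative=not, A PLC offline=not → not all inputs occur → does not occur.
Vent line fails [OR]: Reserve block valve 2 is out=occurs, North relief valve 2 offline=not → at least one input occurs → occurs.
Shutdown chain down [OR]: Main control valve 2 fails=not, Aft rupture disc 2 degraded=not, Vent line fails=occurs, Primary actuator 2 degraded=not → at least one input occurs → occurs.
Relief train 2 fails [AND]: Shutdown chain down=occurs, HIPPS logic solver 2 degraded=occurs → all inputs occur → occurs.
Pipeline overpressure [OR]: Control loop down=not, Relief train 2 fails=occurs, A pressure transmitter 2 is inoperative=not, Shutdown valve 2 is down=not → at least one input occurs → occurs.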